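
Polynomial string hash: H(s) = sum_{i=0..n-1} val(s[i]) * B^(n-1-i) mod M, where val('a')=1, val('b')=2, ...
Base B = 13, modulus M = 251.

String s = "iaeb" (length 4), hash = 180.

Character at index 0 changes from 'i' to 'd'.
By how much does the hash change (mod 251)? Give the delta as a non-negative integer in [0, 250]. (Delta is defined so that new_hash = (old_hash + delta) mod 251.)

Delta formula: (val(new) - val(old)) * B^(n-1-k) mod M
  val('d') - val('i') = 4 - 9 = -5
  B^(n-1-k) = 13^3 mod 251 = 189
  Delta = -5 * 189 mod 251 = 59

Answer: 59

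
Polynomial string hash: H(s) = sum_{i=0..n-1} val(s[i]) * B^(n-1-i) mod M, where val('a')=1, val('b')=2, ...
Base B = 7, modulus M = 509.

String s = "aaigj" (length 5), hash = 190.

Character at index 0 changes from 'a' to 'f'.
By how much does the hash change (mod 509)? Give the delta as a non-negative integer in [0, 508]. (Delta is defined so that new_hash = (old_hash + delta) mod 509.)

Answer: 298

Derivation:
Delta formula: (val(new) - val(old)) * B^(n-1-k) mod M
  val('f') - val('a') = 6 - 1 = 5
  B^(n-1-k) = 7^4 mod 509 = 365
  Delta = 5 * 365 mod 509 = 298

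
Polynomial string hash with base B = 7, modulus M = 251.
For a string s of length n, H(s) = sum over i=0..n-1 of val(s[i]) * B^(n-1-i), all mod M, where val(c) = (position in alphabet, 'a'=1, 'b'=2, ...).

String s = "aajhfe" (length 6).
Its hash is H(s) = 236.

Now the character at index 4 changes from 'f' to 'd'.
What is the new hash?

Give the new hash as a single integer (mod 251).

Answer: 222

Derivation:
val('f') = 6, val('d') = 4
Position k = 4, exponent = n-1-k = 1
B^1 mod M = 7^1 mod 251 = 7
Delta = (4 - 6) * 7 mod 251 = 237
New hash = (236 + 237) mod 251 = 222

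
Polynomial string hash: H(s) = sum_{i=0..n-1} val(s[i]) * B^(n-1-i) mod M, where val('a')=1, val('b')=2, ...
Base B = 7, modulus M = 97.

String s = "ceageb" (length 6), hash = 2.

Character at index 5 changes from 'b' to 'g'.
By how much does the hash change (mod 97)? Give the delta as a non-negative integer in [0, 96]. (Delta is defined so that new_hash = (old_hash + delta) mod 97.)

Delta formula: (val(new) - val(old)) * B^(n-1-k) mod M
  val('g') - val('b') = 7 - 2 = 5
  B^(n-1-k) = 7^0 mod 97 = 1
  Delta = 5 * 1 mod 97 = 5

Answer: 5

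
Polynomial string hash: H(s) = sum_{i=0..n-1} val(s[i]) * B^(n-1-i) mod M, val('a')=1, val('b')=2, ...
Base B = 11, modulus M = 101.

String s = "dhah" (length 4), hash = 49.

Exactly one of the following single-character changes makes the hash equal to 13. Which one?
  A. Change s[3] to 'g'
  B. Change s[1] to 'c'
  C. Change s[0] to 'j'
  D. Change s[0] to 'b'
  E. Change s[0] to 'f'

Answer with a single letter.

Answer: D

Derivation:
Option A: s[3]='h'->'g', delta=(7-8)*11^0 mod 101 = 100, hash=49+100 mod 101 = 48
Option B: s[1]='h'->'c', delta=(3-8)*11^2 mod 101 = 1, hash=49+1 mod 101 = 50
Option C: s[0]='d'->'j', delta=(10-4)*11^3 mod 101 = 7, hash=49+7 mod 101 = 56
Option D: s[0]='d'->'b', delta=(2-4)*11^3 mod 101 = 65, hash=49+65 mod 101 = 13 <-- target
Option E: s[0]='d'->'f', delta=(6-4)*11^3 mod 101 = 36, hash=49+36 mod 101 = 85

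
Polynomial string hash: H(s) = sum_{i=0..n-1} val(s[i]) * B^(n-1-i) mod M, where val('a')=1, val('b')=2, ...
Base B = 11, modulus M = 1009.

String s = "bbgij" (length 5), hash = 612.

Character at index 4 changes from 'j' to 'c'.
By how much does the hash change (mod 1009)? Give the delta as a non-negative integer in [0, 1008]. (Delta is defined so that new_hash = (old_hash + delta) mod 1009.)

Delta formula: (val(new) - val(old)) * B^(n-1-k) mod M
  val('c') - val('j') = 3 - 10 = -7
  B^(n-1-k) = 11^0 mod 1009 = 1
  Delta = -7 * 1 mod 1009 = 1002

Answer: 1002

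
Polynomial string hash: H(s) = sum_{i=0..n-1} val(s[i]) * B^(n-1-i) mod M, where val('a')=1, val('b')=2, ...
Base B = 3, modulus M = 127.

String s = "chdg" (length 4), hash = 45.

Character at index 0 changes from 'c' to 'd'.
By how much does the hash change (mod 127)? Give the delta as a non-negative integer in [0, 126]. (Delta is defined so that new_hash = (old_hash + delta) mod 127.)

Answer: 27

Derivation:
Delta formula: (val(new) - val(old)) * B^(n-1-k) mod M
  val('d') - val('c') = 4 - 3 = 1
  B^(n-1-k) = 3^3 mod 127 = 27
  Delta = 1 * 27 mod 127 = 27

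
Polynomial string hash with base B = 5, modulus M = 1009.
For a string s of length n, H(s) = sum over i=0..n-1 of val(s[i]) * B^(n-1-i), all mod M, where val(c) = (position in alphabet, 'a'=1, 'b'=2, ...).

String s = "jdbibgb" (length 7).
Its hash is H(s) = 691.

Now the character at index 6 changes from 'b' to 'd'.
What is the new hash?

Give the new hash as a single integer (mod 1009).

Answer: 693

Derivation:
val('b') = 2, val('d') = 4
Position k = 6, exponent = n-1-k = 0
B^0 mod M = 5^0 mod 1009 = 1
Delta = (4 - 2) * 1 mod 1009 = 2
New hash = (691 + 2) mod 1009 = 693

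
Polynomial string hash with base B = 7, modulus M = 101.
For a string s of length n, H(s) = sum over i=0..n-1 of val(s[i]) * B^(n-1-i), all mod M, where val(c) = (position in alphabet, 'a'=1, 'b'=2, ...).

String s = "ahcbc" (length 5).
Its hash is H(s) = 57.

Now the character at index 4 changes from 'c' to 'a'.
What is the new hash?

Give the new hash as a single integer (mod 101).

Answer: 55

Derivation:
val('c') = 3, val('a') = 1
Position k = 4, exponent = n-1-k = 0
B^0 mod M = 7^0 mod 101 = 1
Delta = (1 - 3) * 1 mod 101 = 99
New hash = (57 + 99) mod 101 = 55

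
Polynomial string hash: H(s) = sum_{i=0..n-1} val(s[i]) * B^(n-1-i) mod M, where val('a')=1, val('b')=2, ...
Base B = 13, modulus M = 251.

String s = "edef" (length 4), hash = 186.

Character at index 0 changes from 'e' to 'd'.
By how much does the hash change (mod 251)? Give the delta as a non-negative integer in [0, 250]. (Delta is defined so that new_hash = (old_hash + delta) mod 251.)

Answer: 62

Derivation:
Delta formula: (val(new) - val(old)) * B^(n-1-k) mod M
  val('d') - val('e') = 4 - 5 = -1
  B^(n-1-k) = 13^3 mod 251 = 189
  Delta = -1 * 189 mod 251 = 62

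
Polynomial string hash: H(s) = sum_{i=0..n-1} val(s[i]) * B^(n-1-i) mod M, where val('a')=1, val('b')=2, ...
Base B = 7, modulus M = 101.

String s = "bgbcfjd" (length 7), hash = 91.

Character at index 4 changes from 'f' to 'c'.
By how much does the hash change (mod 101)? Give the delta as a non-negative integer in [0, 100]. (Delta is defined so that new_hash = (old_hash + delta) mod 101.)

Answer: 55

Derivation:
Delta formula: (val(new) - val(old)) * B^(n-1-k) mod M
  val('c') - val('f') = 3 - 6 = -3
  B^(n-1-k) = 7^2 mod 101 = 49
  Delta = -3 * 49 mod 101 = 55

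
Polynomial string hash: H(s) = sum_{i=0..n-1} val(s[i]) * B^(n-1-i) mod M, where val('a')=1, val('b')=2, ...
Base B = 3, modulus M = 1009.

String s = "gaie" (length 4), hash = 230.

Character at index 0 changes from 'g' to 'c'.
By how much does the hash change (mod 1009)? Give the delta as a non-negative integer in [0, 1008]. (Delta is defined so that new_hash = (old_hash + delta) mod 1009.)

Delta formula: (val(new) - val(old)) * B^(n-1-k) mod M
  val('c') - val('g') = 3 - 7 = -4
  B^(n-1-k) = 3^3 mod 1009 = 27
  Delta = -4 * 27 mod 1009 = 901

Answer: 901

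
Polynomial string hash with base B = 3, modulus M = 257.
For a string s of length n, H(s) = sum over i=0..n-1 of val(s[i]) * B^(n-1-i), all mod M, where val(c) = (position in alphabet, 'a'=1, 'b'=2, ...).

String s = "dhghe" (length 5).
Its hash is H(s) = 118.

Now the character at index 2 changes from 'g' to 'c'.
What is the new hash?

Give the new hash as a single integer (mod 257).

Answer: 82

Derivation:
val('g') = 7, val('c') = 3
Position k = 2, exponent = n-1-k = 2
B^2 mod M = 3^2 mod 257 = 9
Delta = (3 - 7) * 9 mod 257 = 221
New hash = (118 + 221) mod 257 = 82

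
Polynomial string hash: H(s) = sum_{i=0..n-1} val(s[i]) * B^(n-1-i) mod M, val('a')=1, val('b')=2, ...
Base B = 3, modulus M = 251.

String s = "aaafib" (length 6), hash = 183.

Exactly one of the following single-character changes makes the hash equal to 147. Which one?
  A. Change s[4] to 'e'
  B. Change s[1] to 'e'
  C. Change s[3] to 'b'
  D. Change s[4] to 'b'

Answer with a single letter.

Option A: s[4]='i'->'e', delta=(5-9)*3^1 mod 251 = 239, hash=183+239 mod 251 = 171
Option B: s[1]='a'->'e', delta=(5-1)*3^4 mod 251 = 73, hash=183+73 mod 251 = 5
Option C: s[3]='f'->'b', delta=(2-6)*3^2 mod 251 = 215, hash=183+215 mod 251 = 147 <-- target
Option D: s[4]='i'->'b', delta=(2-9)*3^1 mod 251 = 230, hash=183+230 mod 251 = 162

Answer: C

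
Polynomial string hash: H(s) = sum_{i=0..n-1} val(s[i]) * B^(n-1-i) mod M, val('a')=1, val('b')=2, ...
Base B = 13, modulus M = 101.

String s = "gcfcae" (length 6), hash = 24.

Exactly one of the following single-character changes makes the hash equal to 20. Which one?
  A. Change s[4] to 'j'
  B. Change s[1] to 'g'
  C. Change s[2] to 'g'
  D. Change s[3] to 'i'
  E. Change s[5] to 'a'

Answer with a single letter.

Option A: s[4]='a'->'j', delta=(10-1)*13^1 mod 101 = 16, hash=24+16 mod 101 = 40
Option B: s[1]='c'->'g', delta=(7-3)*13^4 mod 101 = 13, hash=24+13 mod 101 = 37
Option C: s[2]='f'->'g', delta=(7-6)*13^3 mod 101 = 76, hash=24+76 mod 101 = 100
Option D: s[3]='c'->'i', delta=(9-3)*13^2 mod 101 = 4, hash=24+4 mod 101 = 28
Option E: s[5]='e'->'a', delta=(1-5)*13^0 mod 101 = 97, hash=24+97 mod 101 = 20 <-- target

Answer: E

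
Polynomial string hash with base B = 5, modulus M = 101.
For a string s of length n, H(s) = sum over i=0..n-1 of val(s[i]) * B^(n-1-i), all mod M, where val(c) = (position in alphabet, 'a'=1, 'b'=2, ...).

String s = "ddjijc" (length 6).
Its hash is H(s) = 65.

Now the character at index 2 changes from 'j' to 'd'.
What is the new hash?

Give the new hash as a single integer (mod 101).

Answer: 22

Derivation:
val('j') = 10, val('d') = 4
Position k = 2, exponent = n-1-k = 3
B^3 mod M = 5^3 mod 101 = 24
Delta = (4 - 10) * 24 mod 101 = 58
New hash = (65 + 58) mod 101 = 22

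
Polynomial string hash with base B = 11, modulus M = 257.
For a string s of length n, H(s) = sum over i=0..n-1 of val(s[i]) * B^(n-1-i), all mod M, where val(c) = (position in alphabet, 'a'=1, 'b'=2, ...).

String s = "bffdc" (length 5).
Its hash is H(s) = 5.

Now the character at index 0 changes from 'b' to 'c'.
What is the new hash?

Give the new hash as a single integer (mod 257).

Answer: 254

Derivation:
val('b') = 2, val('c') = 3
Position k = 0, exponent = n-1-k = 4
B^4 mod M = 11^4 mod 257 = 249
Delta = (3 - 2) * 249 mod 257 = 249
New hash = (5 + 249) mod 257 = 254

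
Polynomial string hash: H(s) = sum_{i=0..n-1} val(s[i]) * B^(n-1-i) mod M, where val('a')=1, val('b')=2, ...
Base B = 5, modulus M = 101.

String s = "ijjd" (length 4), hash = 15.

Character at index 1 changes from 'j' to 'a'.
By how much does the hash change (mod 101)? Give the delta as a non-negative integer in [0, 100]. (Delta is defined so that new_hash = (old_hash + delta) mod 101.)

Answer: 78

Derivation:
Delta formula: (val(new) - val(old)) * B^(n-1-k) mod M
  val('a') - val('j') = 1 - 10 = -9
  B^(n-1-k) = 5^2 mod 101 = 25
  Delta = -9 * 25 mod 101 = 78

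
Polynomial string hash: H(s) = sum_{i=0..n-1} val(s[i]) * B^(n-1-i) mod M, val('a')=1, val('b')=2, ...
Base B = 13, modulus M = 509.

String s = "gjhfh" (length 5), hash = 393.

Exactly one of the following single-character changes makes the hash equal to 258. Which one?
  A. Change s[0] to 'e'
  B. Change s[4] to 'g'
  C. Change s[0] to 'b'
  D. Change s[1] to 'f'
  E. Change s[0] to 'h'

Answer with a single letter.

Answer: D

Derivation:
Option A: s[0]='g'->'e', delta=(5-7)*13^4 mod 509 = 395, hash=393+395 mod 509 = 279
Option B: s[4]='h'->'g', delta=(7-8)*13^0 mod 509 = 508, hash=393+508 mod 509 = 392
Option C: s[0]='g'->'b', delta=(2-7)*13^4 mod 509 = 224, hash=393+224 mod 509 = 108
Option D: s[1]='j'->'f', delta=(6-10)*13^3 mod 509 = 374, hash=393+374 mod 509 = 258 <-- target
Option E: s[0]='g'->'h', delta=(8-7)*13^4 mod 509 = 57, hash=393+57 mod 509 = 450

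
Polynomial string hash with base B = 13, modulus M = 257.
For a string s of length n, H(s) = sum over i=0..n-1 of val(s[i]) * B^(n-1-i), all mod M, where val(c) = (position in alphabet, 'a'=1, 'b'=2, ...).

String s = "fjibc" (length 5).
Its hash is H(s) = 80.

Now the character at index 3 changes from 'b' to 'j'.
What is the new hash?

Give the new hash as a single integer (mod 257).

val('b') = 2, val('j') = 10
Position k = 3, exponent = n-1-k = 1
B^1 mod M = 13^1 mod 257 = 13
Delta = (10 - 2) * 13 mod 257 = 104
New hash = (80 + 104) mod 257 = 184

Answer: 184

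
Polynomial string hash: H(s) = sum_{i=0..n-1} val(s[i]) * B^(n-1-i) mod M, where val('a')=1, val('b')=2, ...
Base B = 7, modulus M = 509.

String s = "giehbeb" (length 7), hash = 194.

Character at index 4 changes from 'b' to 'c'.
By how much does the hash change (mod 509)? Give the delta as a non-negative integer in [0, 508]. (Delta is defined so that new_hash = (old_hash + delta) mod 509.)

Delta formula: (val(new) - val(old)) * B^(n-1-k) mod M
  val('c') - val('b') = 3 - 2 = 1
  B^(n-1-k) = 7^2 mod 509 = 49
  Delta = 1 * 49 mod 509 = 49

Answer: 49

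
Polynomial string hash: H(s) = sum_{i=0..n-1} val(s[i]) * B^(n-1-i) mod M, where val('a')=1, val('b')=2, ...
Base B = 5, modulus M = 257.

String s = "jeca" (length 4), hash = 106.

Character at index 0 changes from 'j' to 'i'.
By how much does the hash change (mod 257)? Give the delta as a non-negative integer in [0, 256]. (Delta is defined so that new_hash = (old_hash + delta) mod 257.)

Answer: 132

Derivation:
Delta formula: (val(new) - val(old)) * B^(n-1-k) mod M
  val('i') - val('j') = 9 - 10 = -1
  B^(n-1-k) = 5^3 mod 257 = 125
  Delta = -1 * 125 mod 257 = 132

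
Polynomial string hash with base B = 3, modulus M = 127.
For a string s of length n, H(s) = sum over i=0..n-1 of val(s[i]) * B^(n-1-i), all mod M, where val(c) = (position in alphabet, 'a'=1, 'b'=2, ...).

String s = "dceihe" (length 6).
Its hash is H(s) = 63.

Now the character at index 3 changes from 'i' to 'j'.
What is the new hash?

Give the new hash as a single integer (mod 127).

val('i') = 9, val('j') = 10
Position k = 3, exponent = n-1-k = 2
B^2 mod M = 3^2 mod 127 = 9
Delta = (10 - 9) * 9 mod 127 = 9
New hash = (63 + 9) mod 127 = 72

Answer: 72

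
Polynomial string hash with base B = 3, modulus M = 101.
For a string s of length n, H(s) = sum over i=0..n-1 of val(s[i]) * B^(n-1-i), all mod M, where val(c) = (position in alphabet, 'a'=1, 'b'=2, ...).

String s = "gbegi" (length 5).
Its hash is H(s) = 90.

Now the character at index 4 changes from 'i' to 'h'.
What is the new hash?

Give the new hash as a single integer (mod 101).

val('i') = 9, val('h') = 8
Position k = 4, exponent = n-1-k = 0
B^0 mod M = 3^0 mod 101 = 1
Delta = (8 - 9) * 1 mod 101 = 100
New hash = (90 + 100) mod 101 = 89

Answer: 89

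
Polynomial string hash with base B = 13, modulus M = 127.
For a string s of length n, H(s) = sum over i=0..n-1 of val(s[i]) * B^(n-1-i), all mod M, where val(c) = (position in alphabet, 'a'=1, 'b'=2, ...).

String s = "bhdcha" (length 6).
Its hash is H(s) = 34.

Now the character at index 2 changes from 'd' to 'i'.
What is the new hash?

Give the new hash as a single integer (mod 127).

Answer: 97

Derivation:
val('d') = 4, val('i') = 9
Position k = 2, exponent = n-1-k = 3
B^3 mod M = 13^3 mod 127 = 38
Delta = (9 - 4) * 38 mod 127 = 63
New hash = (34 + 63) mod 127 = 97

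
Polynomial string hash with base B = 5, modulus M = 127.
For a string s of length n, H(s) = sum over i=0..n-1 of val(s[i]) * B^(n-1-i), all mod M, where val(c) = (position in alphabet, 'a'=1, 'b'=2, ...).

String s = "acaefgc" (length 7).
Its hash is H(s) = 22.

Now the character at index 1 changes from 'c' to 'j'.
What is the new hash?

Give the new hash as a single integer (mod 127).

Answer: 53

Derivation:
val('c') = 3, val('j') = 10
Position k = 1, exponent = n-1-k = 5
B^5 mod M = 5^5 mod 127 = 77
Delta = (10 - 3) * 77 mod 127 = 31
New hash = (22 + 31) mod 127 = 53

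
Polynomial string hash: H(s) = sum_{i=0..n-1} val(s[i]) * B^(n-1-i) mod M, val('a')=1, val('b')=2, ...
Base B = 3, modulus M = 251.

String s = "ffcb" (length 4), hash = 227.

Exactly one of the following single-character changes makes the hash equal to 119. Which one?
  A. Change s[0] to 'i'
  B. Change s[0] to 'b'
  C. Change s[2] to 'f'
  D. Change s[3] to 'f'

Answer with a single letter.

Answer: B

Derivation:
Option A: s[0]='f'->'i', delta=(9-6)*3^3 mod 251 = 81, hash=227+81 mod 251 = 57
Option B: s[0]='f'->'b', delta=(2-6)*3^3 mod 251 = 143, hash=227+143 mod 251 = 119 <-- target
Option C: s[2]='c'->'f', delta=(6-3)*3^1 mod 251 = 9, hash=227+9 mod 251 = 236
Option D: s[3]='b'->'f', delta=(6-2)*3^0 mod 251 = 4, hash=227+4 mod 251 = 231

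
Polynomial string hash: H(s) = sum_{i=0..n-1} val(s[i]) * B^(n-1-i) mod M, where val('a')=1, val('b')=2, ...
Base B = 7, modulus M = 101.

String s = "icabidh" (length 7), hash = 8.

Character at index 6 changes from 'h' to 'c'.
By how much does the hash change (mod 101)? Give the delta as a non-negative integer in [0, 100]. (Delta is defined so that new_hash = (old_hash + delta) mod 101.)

Delta formula: (val(new) - val(old)) * B^(n-1-k) mod M
  val('c') - val('h') = 3 - 8 = -5
  B^(n-1-k) = 7^0 mod 101 = 1
  Delta = -5 * 1 mod 101 = 96

Answer: 96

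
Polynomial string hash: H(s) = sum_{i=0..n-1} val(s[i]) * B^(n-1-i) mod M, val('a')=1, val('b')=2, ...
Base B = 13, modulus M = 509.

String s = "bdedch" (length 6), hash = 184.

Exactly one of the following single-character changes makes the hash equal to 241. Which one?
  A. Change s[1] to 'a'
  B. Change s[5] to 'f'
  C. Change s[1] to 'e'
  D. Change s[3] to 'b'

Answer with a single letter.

Answer: C

Derivation:
Option A: s[1]='d'->'a', delta=(1-4)*13^4 mod 509 = 338, hash=184+338 mod 509 = 13
Option B: s[5]='h'->'f', delta=(6-8)*13^0 mod 509 = 507, hash=184+507 mod 509 = 182
Option C: s[1]='d'->'e', delta=(5-4)*13^4 mod 509 = 57, hash=184+57 mod 509 = 241 <-- target
Option D: s[3]='d'->'b', delta=(2-4)*13^2 mod 509 = 171, hash=184+171 mod 509 = 355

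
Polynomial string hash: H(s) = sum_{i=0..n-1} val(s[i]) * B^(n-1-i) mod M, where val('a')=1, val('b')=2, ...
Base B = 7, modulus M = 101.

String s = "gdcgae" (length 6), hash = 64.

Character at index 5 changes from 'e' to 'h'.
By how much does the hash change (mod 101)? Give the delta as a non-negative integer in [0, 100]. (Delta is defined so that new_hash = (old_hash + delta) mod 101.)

Delta formula: (val(new) - val(old)) * B^(n-1-k) mod M
  val('h') - val('e') = 8 - 5 = 3
  B^(n-1-k) = 7^0 mod 101 = 1
  Delta = 3 * 1 mod 101 = 3

Answer: 3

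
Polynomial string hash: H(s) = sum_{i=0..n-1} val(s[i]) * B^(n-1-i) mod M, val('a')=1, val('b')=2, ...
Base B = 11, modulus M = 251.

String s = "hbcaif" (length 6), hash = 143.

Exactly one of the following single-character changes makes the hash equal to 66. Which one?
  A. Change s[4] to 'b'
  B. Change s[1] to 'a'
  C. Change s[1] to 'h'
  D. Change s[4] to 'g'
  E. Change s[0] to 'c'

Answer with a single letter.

Option A: s[4]='i'->'b', delta=(2-9)*11^1 mod 251 = 174, hash=143+174 mod 251 = 66 <-- target
Option B: s[1]='b'->'a', delta=(1-2)*11^4 mod 251 = 168, hash=143+168 mod 251 = 60
Option C: s[1]='b'->'h', delta=(8-2)*11^4 mod 251 = 247, hash=143+247 mod 251 = 139
Option D: s[4]='i'->'g', delta=(7-9)*11^1 mod 251 = 229, hash=143+229 mod 251 = 121
Option E: s[0]='h'->'c', delta=(3-8)*11^5 mod 251 = 204, hash=143+204 mod 251 = 96

Answer: A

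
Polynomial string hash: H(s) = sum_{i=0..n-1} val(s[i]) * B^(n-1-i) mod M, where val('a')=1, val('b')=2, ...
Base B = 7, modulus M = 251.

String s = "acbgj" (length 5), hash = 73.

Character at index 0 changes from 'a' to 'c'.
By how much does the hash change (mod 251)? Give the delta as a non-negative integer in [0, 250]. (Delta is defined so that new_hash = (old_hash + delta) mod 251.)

Delta formula: (val(new) - val(old)) * B^(n-1-k) mod M
  val('c') - val('a') = 3 - 1 = 2
  B^(n-1-k) = 7^4 mod 251 = 142
  Delta = 2 * 142 mod 251 = 33

Answer: 33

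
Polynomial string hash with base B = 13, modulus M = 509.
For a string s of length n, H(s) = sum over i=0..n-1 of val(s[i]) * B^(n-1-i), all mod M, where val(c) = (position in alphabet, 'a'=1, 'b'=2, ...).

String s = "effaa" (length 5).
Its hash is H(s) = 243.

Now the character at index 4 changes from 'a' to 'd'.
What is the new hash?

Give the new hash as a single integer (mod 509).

val('a') = 1, val('d') = 4
Position k = 4, exponent = n-1-k = 0
B^0 mod M = 13^0 mod 509 = 1
Delta = (4 - 1) * 1 mod 509 = 3
New hash = (243 + 3) mod 509 = 246

Answer: 246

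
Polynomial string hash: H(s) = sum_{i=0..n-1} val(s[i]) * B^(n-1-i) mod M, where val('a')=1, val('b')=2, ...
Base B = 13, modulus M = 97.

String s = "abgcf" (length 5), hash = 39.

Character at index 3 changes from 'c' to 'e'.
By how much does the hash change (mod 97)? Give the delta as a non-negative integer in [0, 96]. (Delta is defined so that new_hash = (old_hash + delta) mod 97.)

Answer: 26

Derivation:
Delta formula: (val(new) - val(old)) * B^(n-1-k) mod M
  val('e') - val('c') = 5 - 3 = 2
  B^(n-1-k) = 13^1 mod 97 = 13
  Delta = 2 * 13 mod 97 = 26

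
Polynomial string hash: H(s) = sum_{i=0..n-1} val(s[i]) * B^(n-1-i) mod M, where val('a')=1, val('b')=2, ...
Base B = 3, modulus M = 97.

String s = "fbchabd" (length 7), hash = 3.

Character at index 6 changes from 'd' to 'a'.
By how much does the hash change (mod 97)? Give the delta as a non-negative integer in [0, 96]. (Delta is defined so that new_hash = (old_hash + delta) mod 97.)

Delta formula: (val(new) - val(old)) * B^(n-1-k) mod M
  val('a') - val('d') = 1 - 4 = -3
  B^(n-1-k) = 3^0 mod 97 = 1
  Delta = -3 * 1 mod 97 = 94

Answer: 94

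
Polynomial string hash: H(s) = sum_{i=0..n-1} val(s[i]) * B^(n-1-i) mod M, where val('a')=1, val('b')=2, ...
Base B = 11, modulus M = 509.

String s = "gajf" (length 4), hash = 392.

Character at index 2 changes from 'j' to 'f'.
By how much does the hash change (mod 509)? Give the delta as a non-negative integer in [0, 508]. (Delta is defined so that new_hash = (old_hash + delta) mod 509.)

Answer: 465

Derivation:
Delta formula: (val(new) - val(old)) * B^(n-1-k) mod M
  val('f') - val('j') = 6 - 10 = -4
  B^(n-1-k) = 11^1 mod 509 = 11
  Delta = -4 * 11 mod 509 = 465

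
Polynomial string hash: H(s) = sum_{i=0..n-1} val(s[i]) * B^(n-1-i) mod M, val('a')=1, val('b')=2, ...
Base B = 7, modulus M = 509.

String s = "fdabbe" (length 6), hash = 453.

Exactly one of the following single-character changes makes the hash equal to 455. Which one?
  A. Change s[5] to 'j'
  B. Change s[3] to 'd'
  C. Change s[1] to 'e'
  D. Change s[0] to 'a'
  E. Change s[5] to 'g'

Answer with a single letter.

Answer: E

Derivation:
Option A: s[5]='e'->'j', delta=(10-5)*7^0 mod 509 = 5, hash=453+5 mod 509 = 458
Option B: s[3]='b'->'d', delta=(4-2)*7^2 mod 509 = 98, hash=453+98 mod 509 = 42
Option C: s[1]='d'->'e', delta=(5-4)*7^4 mod 509 = 365, hash=453+365 mod 509 = 309
Option D: s[0]='f'->'a', delta=(1-6)*7^5 mod 509 = 459, hash=453+459 mod 509 = 403
Option E: s[5]='e'->'g', delta=(7-5)*7^0 mod 509 = 2, hash=453+2 mod 509 = 455 <-- target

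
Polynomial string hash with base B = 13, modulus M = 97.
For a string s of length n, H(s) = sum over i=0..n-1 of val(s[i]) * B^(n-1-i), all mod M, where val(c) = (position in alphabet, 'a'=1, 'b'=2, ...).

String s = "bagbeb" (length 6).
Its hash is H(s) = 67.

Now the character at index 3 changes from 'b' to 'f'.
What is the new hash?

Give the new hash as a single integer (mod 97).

val('b') = 2, val('f') = 6
Position k = 3, exponent = n-1-k = 2
B^2 mod M = 13^2 mod 97 = 72
Delta = (6 - 2) * 72 mod 97 = 94
New hash = (67 + 94) mod 97 = 64

Answer: 64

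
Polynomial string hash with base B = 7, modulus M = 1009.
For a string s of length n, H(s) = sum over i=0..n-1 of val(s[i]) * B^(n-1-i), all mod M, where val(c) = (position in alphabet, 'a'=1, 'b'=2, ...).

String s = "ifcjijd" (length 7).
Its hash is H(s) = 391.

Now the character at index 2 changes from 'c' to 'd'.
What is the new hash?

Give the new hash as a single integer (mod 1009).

val('c') = 3, val('d') = 4
Position k = 2, exponent = n-1-k = 4
B^4 mod M = 7^4 mod 1009 = 383
Delta = (4 - 3) * 383 mod 1009 = 383
New hash = (391 + 383) mod 1009 = 774

Answer: 774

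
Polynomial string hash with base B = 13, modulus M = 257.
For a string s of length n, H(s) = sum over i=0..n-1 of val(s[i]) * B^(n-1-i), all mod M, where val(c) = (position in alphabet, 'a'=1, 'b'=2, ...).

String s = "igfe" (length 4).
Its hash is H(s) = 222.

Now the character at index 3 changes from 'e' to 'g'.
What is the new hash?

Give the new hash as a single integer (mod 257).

Answer: 224

Derivation:
val('e') = 5, val('g') = 7
Position k = 3, exponent = n-1-k = 0
B^0 mod M = 13^0 mod 257 = 1
Delta = (7 - 5) * 1 mod 257 = 2
New hash = (222 + 2) mod 257 = 224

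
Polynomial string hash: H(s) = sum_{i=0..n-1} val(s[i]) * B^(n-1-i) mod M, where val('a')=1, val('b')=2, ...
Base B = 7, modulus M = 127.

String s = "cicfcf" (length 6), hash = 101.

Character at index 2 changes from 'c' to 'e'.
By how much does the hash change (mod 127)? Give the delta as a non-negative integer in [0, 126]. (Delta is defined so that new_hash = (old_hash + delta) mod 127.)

Answer: 51

Derivation:
Delta formula: (val(new) - val(old)) * B^(n-1-k) mod M
  val('e') - val('c') = 5 - 3 = 2
  B^(n-1-k) = 7^3 mod 127 = 89
  Delta = 2 * 89 mod 127 = 51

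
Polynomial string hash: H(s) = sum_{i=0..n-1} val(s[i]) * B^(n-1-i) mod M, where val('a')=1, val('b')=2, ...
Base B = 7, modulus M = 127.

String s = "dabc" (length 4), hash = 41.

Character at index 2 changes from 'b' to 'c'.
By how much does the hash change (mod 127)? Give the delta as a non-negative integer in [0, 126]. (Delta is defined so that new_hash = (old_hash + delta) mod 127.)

Answer: 7

Derivation:
Delta formula: (val(new) - val(old)) * B^(n-1-k) mod M
  val('c') - val('b') = 3 - 2 = 1
  B^(n-1-k) = 7^1 mod 127 = 7
  Delta = 1 * 7 mod 127 = 7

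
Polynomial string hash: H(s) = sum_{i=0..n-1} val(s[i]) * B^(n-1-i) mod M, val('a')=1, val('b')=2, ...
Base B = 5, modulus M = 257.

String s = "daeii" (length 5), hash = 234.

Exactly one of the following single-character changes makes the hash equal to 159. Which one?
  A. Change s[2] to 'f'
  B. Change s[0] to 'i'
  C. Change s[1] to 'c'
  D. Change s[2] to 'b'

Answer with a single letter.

Answer: D

Derivation:
Option A: s[2]='e'->'f', delta=(6-5)*5^2 mod 257 = 25, hash=234+25 mod 257 = 2
Option B: s[0]='d'->'i', delta=(9-4)*5^4 mod 257 = 41, hash=234+41 mod 257 = 18
Option C: s[1]='a'->'c', delta=(3-1)*5^3 mod 257 = 250, hash=234+250 mod 257 = 227
Option D: s[2]='e'->'b', delta=(2-5)*5^2 mod 257 = 182, hash=234+182 mod 257 = 159 <-- target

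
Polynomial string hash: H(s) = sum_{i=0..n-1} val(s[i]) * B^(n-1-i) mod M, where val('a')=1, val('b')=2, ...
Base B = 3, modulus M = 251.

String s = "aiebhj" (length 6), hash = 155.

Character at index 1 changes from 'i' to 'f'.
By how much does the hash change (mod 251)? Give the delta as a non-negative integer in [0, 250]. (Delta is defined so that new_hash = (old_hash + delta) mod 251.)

Delta formula: (val(new) - val(old)) * B^(n-1-k) mod M
  val('f') - val('i') = 6 - 9 = -3
  B^(n-1-k) = 3^4 mod 251 = 81
  Delta = -3 * 81 mod 251 = 8

Answer: 8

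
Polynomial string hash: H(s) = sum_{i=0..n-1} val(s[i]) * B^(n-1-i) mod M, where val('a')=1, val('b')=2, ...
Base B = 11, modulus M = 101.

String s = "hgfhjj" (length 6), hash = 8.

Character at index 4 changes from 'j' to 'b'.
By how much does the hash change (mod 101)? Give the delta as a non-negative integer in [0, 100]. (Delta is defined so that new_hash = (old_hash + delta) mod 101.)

Answer: 13

Derivation:
Delta formula: (val(new) - val(old)) * B^(n-1-k) mod M
  val('b') - val('j') = 2 - 10 = -8
  B^(n-1-k) = 11^1 mod 101 = 11
  Delta = -8 * 11 mod 101 = 13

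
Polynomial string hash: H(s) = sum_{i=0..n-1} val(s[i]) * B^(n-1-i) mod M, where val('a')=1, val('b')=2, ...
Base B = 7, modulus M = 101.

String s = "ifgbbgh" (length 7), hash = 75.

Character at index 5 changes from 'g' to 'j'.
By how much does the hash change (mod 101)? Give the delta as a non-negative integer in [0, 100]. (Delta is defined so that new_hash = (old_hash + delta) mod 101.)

Answer: 21

Derivation:
Delta formula: (val(new) - val(old)) * B^(n-1-k) mod M
  val('j') - val('g') = 10 - 7 = 3
  B^(n-1-k) = 7^1 mod 101 = 7
  Delta = 3 * 7 mod 101 = 21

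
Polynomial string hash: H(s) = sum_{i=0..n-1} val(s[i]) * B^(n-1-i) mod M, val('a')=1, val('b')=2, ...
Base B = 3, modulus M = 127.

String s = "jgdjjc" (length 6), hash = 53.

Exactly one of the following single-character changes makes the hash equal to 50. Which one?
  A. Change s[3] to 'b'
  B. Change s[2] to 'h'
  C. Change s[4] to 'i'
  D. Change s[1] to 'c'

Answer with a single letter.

Answer: C

Derivation:
Option A: s[3]='j'->'b', delta=(2-10)*3^2 mod 127 = 55, hash=53+55 mod 127 = 108
Option B: s[2]='d'->'h', delta=(8-4)*3^3 mod 127 = 108, hash=53+108 mod 127 = 34
Option C: s[4]='j'->'i', delta=(9-10)*3^1 mod 127 = 124, hash=53+124 mod 127 = 50 <-- target
Option D: s[1]='g'->'c', delta=(3-7)*3^4 mod 127 = 57, hash=53+57 mod 127 = 110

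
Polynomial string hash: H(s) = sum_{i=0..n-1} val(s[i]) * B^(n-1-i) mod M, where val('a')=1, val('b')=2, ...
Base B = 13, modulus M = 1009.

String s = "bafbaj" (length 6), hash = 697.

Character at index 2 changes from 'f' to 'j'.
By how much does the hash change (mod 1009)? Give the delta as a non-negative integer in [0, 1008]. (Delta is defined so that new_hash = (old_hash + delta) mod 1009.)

Delta formula: (val(new) - val(old)) * B^(n-1-k) mod M
  val('j') - val('f') = 10 - 6 = 4
  B^(n-1-k) = 13^3 mod 1009 = 179
  Delta = 4 * 179 mod 1009 = 716

Answer: 716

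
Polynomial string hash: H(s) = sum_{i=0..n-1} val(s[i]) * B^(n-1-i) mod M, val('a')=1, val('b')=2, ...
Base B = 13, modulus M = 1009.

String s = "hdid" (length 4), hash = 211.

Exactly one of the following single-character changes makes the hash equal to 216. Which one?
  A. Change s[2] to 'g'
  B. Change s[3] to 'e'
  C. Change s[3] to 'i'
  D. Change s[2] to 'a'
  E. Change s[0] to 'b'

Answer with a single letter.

Answer: C

Derivation:
Option A: s[2]='i'->'g', delta=(7-9)*13^1 mod 1009 = 983, hash=211+983 mod 1009 = 185
Option B: s[3]='d'->'e', delta=(5-4)*13^0 mod 1009 = 1, hash=211+1 mod 1009 = 212
Option C: s[3]='d'->'i', delta=(9-4)*13^0 mod 1009 = 5, hash=211+5 mod 1009 = 216 <-- target
Option D: s[2]='i'->'a', delta=(1-9)*13^1 mod 1009 = 905, hash=211+905 mod 1009 = 107
Option E: s[0]='h'->'b', delta=(2-8)*13^3 mod 1009 = 944, hash=211+944 mod 1009 = 146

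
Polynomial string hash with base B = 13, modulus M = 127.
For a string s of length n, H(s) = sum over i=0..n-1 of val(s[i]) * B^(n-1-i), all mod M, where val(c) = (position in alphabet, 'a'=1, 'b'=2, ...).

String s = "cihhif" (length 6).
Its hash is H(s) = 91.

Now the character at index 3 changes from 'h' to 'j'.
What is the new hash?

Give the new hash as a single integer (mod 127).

val('h') = 8, val('j') = 10
Position k = 3, exponent = n-1-k = 2
B^2 mod M = 13^2 mod 127 = 42
Delta = (10 - 8) * 42 mod 127 = 84
New hash = (91 + 84) mod 127 = 48

Answer: 48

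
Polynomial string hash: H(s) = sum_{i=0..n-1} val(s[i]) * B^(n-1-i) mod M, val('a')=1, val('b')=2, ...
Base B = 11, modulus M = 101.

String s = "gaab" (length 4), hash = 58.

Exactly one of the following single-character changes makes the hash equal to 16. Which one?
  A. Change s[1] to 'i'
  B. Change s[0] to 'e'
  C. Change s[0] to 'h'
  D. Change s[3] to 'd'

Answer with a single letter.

Option A: s[1]='a'->'i', delta=(9-1)*11^2 mod 101 = 59, hash=58+59 mod 101 = 16 <-- target
Option B: s[0]='g'->'e', delta=(5-7)*11^3 mod 101 = 65, hash=58+65 mod 101 = 22
Option C: s[0]='g'->'h', delta=(8-7)*11^3 mod 101 = 18, hash=58+18 mod 101 = 76
Option D: s[3]='b'->'d', delta=(4-2)*11^0 mod 101 = 2, hash=58+2 mod 101 = 60

Answer: A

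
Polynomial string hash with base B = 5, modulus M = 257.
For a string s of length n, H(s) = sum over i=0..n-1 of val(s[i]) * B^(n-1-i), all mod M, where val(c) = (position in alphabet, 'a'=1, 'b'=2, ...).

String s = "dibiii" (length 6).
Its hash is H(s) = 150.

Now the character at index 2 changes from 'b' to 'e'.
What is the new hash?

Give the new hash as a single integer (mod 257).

Answer: 11

Derivation:
val('b') = 2, val('e') = 5
Position k = 2, exponent = n-1-k = 3
B^3 mod M = 5^3 mod 257 = 125
Delta = (5 - 2) * 125 mod 257 = 118
New hash = (150 + 118) mod 257 = 11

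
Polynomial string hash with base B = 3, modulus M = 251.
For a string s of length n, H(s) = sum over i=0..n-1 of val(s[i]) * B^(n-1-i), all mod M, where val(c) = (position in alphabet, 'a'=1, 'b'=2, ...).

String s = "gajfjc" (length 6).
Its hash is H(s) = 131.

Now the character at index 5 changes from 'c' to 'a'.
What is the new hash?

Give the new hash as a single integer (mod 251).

Answer: 129

Derivation:
val('c') = 3, val('a') = 1
Position k = 5, exponent = n-1-k = 0
B^0 mod M = 3^0 mod 251 = 1
Delta = (1 - 3) * 1 mod 251 = 249
New hash = (131 + 249) mod 251 = 129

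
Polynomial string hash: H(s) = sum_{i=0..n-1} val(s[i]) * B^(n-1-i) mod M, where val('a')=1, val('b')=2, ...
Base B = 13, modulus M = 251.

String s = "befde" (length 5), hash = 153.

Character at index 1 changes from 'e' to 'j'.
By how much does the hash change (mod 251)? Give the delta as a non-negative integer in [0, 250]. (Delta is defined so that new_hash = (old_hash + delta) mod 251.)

Answer: 192

Derivation:
Delta formula: (val(new) - val(old)) * B^(n-1-k) mod M
  val('j') - val('e') = 10 - 5 = 5
  B^(n-1-k) = 13^3 mod 251 = 189
  Delta = 5 * 189 mod 251 = 192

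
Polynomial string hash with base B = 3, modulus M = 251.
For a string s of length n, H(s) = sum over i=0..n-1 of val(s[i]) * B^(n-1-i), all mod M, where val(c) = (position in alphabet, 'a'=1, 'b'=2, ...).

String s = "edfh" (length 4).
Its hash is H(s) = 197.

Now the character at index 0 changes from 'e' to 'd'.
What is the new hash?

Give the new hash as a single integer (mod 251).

val('e') = 5, val('d') = 4
Position k = 0, exponent = n-1-k = 3
B^3 mod M = 3^3 mod 251 = 27
Delta = (4 - 5) * 27 mod 251 = 224
New hash = (197 + 224) mod 251 = 170

Answer: 170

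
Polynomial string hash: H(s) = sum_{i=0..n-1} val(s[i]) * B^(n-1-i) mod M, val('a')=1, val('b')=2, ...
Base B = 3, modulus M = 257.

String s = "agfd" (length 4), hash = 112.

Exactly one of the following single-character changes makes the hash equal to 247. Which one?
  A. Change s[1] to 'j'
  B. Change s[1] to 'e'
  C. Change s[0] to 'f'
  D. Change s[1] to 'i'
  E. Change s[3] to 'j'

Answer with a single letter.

Answer: C

Derivation:
Option A: s[1]='g'->'j', delta=(10-7)*3^2 mod 257 = 27, hash=112+27 mod 257 = 139
Option B: s[1]='g'->'e', delta=(5-7)*3^2 mod 257 = 239, hash=112+239 mod 257 = 94
Option C: s[0]='a'->'f', delta=(6-1)*3^3 mod 257 = 135, hash=112+135 mod 257 = 247 <-- target
Option D: s[1]='g'->'i', delta=(9-7)*3^2 mod 257 = 18, hash=112+18 mod 257 = 130
Option E: s[3]='d'->'j', delta=(10-4)*3^0 mod 257 = 6, hash=112+6 mod 257 = 118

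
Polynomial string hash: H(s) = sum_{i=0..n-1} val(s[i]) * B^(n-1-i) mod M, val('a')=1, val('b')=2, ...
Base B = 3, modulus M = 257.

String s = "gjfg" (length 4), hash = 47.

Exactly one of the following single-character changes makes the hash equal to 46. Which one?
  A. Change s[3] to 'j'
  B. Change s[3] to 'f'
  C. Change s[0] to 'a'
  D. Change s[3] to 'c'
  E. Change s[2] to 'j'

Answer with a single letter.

Option A: s[3]='g'->'j', delta=(10-7)*3^0 mod 257 = 3, hash=47+3 mod 257 = 50
Option B: s[3]='g'->'f', delta=(6-7)*3^0 mod 257 = 256, hash=47+256 mod 257 = 46 <-- target
Option C: s[0]='g'->'a', delta=(1-7)*3^3 mod 257 = 95, hash=47+95 mod 257 = 142
Option D: s[3]='g'->'c', delta=(3-7)*3^0 mod 257 = 253, hash=47+253 mod 257 = 43
Option E: s[2]='f'->'j', delta=(10-6)*3^1 mod 257 = 12, hash=47+12 mod 257 = 59

Answer: B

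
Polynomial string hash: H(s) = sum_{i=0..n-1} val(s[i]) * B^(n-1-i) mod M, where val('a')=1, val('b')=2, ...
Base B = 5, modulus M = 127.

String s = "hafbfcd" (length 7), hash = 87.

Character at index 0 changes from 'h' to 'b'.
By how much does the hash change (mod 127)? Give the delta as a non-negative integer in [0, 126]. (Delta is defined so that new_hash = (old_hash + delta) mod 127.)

Answer: 103

Derivation:
Delta formula: (val(new) - val(old)) * B^(n-1-k) mod M
  val('b') - val('h') = 2 - 8 = -6
  B^(n-1-k) = 5^6 mod 127 = 4
  Delta = -6 * 4 mod 127 = 103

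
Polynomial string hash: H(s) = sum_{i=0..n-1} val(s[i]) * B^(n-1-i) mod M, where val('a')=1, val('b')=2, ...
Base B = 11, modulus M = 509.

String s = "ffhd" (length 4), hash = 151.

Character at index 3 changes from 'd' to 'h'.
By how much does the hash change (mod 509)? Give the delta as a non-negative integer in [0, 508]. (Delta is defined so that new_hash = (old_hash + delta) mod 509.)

Answer: 4

Derivation:
Delta formula: (val(new) - val(old)) * B^(n-1-k) mod M
  val('h') - val('d') = 8 - 4 = 4
  B^(n-1-k) = 11^0 mod 509 = 1
  Delta = 4 * 1 mod 509 = 4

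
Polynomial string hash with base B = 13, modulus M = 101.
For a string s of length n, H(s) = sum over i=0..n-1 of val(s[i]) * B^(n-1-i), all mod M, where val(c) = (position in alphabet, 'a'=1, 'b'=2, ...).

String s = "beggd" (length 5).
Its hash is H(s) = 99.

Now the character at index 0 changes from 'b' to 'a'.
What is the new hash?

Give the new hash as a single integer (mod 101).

Answer: 20

Derivation:
val('b') = 2, val('a') = 1
Position k = 0, exponent = n-1-k = 4
B^4 mod M = 13^4 mod 101 = 79
Delta = (1 - 2) * 79 mod 101 = 22
New hash = (99 + 22) mod 101 = 20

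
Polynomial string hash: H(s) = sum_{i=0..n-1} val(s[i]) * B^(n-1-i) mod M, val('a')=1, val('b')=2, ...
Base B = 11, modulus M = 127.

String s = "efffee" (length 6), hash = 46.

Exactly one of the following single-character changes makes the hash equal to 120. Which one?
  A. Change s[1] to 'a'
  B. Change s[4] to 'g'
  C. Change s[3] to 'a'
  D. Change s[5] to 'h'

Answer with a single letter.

Option A: s[1]='f'->'a', delta=(1-6)*11^4 mod 127 = 74, hash=46+74 mod 127 = 120 <-- target
Option B: s[4]='e'->'g', delta=(7-5)*11^1 mod 127 = 22, hash=46+22 mod 127 = 68
Option C: s[3]='f'->'a', delta=(1-6)*11^2 mod 127 = 30, hash=46+30 mod 127 = 76
Option D: s[5]='e'->'h', delta=(8-5)*11^0 mod 127 = 3, hash=46+3 mod 127 = 49

Answer: A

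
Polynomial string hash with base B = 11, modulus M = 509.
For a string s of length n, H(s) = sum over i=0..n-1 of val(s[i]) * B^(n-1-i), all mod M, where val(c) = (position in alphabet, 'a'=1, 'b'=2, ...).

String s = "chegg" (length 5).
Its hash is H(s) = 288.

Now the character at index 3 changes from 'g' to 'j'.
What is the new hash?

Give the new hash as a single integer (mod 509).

val('g') = 7, val('j') = 10
Position k = 3, exponent = n-1-k = 1
B^1 mod M = 11^1 mod 509 = 11
Delta = (10 - 7) * 11 mod 509 = 33
New hash = (288 + 33) mod 509 = 321

Answer: 321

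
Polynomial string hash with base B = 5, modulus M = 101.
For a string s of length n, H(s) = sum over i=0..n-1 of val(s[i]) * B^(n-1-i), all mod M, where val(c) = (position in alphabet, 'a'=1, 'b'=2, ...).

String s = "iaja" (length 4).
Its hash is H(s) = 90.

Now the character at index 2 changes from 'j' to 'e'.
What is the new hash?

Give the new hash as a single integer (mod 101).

val('j') = 10, val('e') = 5
Position k = 2, exponent = n-1-k = 1
B^1 mod M = 5^1 mod 101 = 5
Delta = (5 - 10) * 5 mod 101 = 76
New hash = (90 + 76) mod 101 = 65

Answer: 65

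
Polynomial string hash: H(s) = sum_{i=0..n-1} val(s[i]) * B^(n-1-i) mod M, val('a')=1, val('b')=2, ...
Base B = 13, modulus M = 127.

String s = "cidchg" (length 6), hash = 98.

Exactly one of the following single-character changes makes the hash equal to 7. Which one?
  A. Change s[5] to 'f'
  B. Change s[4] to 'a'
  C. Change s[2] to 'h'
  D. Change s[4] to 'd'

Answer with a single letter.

Answer: B

Derivation:
Option A: s[5]='g'->'f', delta=(6-7)*13^0 mod 127 = 126, hash=98+126 mod 127 = 97
Option B: s[4]='h'->'a', delta=(1-8)*13^1 mod 127 = 36, hash=98+36 mod 127 = 7 <-- target
Option C: s[2]='d'->'h', delta=(8-4)*13^3 mod 127 = 25, hash=98+25 mod 127 = 123
Option D: s[4]='h'->'d', delta=(4-8)*13^1 mod 127 = 75, hash=98+75 mod 127 = 46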